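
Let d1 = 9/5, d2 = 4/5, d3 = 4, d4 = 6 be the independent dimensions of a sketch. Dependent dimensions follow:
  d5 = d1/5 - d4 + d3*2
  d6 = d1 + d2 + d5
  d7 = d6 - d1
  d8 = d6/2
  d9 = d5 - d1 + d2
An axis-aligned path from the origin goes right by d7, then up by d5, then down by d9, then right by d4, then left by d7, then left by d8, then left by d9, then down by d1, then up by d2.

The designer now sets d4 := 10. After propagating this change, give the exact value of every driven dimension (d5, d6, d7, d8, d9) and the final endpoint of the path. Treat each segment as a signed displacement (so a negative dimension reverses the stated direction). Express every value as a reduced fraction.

Apply edit: d4 := 10
  d5 = d1/5 - d4 + d3*2 = -41/25
  d6 = d1 + d2 + d5 = 24/25
  d7 = d6 - d1 = -21/25
  d8 = d6/2 = 12/25
  d9 = d5 - d1 + d2 = -66/25
Walk from origin (0, 0):
  seg 1: right by d7 = -21/25 → (-21/25, 0)
  seg 2: up by d5 = -41/25 → (-21/25, -41/25)
  seg 3: down by d9 = -66/25 → (-21/25, 1)
  seg 4: right by d4 = 10 → (229/25, 1)
  seg 5: left by d7 = -21/25 → (10, 1)
  seg 6: left by d8 = 12/25 → (238/25, 1)
  seg 7: left by d9 = -66/25 → (304/25, 1)
  seg 8: down by d1 = 9/5 → (304/25, -4/5)
  seg 9: up by d2 = 4/5 → (304/25, 0)

d5 = -41/25
d6 = 24/25
d7 = -21/25
d8 = 12/25
d9 = -66/25
endpoint = (304/25, 0)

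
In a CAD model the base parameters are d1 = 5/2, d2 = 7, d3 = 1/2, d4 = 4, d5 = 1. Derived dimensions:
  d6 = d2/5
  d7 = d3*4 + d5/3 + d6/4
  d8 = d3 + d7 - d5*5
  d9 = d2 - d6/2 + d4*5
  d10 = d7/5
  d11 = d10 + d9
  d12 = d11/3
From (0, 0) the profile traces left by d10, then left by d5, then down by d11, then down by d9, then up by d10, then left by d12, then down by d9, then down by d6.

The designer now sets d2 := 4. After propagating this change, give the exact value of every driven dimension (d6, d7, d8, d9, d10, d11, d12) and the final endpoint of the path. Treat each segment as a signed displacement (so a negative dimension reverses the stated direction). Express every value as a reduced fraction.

d6 = 4/5
d7 = 38/15
d8 = -59/30
d9 = 118/5
d10 = 38/75
d11 = 1808/75
d12 = 1808/225
endpoint = (-2147/225, -358/5)

Apply edit: d2 := 4
  d6 = d2/5 = 4/5
  d7 = d3*4 + d5/3 + d6/4 = 38/15
  d8 = d3 + d7 - d5*5 = -59/30
  d9 = d2 - d6/2 + d4*5 = 118/5
  d10 = d7/5 = 38/75
  d11 = d10 + d9 = 1808/75
  d12 = d11/3 = 1808/225
Walk from origin (0, 0):
  seg 1: left by d10 = 38/75 → (-38/75, 0)
  seg 2: left by d5 = 1 → (-113/75, 0)
  seg 3: down by d11 = 1808/75 → (-113/75, -1808/75)
  seg 4: down by d9 = 118/5 → (-113/75, -3578/75)
  seg 5: up by d10 = 38/75 → (-113/75, -236/5)
  seg 6: left by d12 = 1808/225 → (-2147/225, -236/5)
  seg 7: down by d9 = 118/5 → (-2147/225, -354/5)
  seg 8: down by d6 = 4/5 → (-2147/225, -358/5)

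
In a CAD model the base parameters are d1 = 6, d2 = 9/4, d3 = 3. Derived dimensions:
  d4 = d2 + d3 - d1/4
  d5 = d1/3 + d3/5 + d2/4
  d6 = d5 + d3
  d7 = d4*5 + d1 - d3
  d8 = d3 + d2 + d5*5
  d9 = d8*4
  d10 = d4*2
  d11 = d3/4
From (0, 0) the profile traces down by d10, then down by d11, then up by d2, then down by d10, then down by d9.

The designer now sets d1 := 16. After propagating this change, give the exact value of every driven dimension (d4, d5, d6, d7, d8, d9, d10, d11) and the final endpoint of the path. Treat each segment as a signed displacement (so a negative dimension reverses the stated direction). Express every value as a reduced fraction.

d4 = 5/4
d5 = 1559/240
d6 = 2279/240
d7 = 77/4
d8 = 1811/48
d9 = 1811/12
d10 = 5/2
d11 = 3/4
endpoint = (0, -1853/12)

Apply edit: d1 := 16
  d4 = d2 + d3 - d1/4 = 5/4
  d5 = d1/3 + d3/5 + d2/4 = 1559/240
  d6 = d5 + d3 = 2279/240
  d7 = d4*5 + d1 - d3 = 77/4
  d8 = d3 + d2 + d5*5 = 1811/48
  d9 = d8*4 = 1811/12
  d10 = d4*2 = 5/2
  d11 = d3/4 = 3/4
Walk from origin (0, 0):
  seg 1: down by d10 = 5/2 → (0, -5/2)
  seg 2: down by d11 = 3/4 → (0, -13/4)
  seg 3: up by d2 = 9/4 → (0, -1)
  seg 4: down by d10 = 5/2 → (0, -7/2)
  seg 5: down by d9 = 1811/12 → (0, -1853/12)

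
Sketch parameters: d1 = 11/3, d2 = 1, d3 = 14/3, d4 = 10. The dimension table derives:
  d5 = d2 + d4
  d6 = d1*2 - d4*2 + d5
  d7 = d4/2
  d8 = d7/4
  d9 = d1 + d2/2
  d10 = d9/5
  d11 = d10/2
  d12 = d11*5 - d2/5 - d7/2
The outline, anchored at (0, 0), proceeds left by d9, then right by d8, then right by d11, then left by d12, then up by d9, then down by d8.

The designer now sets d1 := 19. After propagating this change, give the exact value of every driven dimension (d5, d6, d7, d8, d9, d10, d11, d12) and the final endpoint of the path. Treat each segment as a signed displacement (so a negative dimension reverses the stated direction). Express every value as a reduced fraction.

Apply edit: d1 := 19
  d5 = d2 + d4 = 11
  d6 = d1*2 - d4*2 + d5 = 29
  d7 = d4/2 = 5
  d8 = d7/4 = 5/4
  d9 = d1 + d2/2 = 39/2
  d10 = d9/5 = 39/10
  d11 = d10/2 = 39/20
  d12 = d11*5 - d2/5 - d7/2 = 141/20
Walk from origin (0, 0):
  seg 1: left by d9 = 39/2 → (-39/2, 0)
  seg 2: right by d8 = 5/4 → (-73/4, 0)
  seg 3: right by d11 = 39/20 → (-163/10, 0)
  seg 4: left by d12 = 141/20 → (-467/20, 0)
  seg 5: up by d9 = 39/2 → (-467/20, 39/2)
  seg 6: down by d8 = 5/4 → (-467/20, 73/4)

d5 = 11
d6 = 29
d7 = 5
d8 = 5/4
d9 = 39/2
d10 = 39/10
d11 = 39/20
d12 = 141/20
endpoint = (-467/20, 73/4)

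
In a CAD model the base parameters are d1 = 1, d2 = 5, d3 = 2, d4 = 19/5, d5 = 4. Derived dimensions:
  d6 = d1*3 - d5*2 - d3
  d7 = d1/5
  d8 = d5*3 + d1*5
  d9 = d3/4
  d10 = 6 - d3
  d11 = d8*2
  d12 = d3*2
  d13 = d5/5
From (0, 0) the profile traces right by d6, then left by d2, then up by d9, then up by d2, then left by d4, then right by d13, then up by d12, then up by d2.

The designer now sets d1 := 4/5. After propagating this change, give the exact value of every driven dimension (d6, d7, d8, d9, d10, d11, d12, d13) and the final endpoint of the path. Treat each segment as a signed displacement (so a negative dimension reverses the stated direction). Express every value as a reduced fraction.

Apply edit: d1 := 4/5
  d6 = d1*3 - d5*2 - d3 = -38/5
  d7 = d1/5 = 4/25
  d8 = d5*3 + d1*5 = 16
  d9 = d3/4 = 1/2
  d10 = 6 - d3 = 4
  d11 = d8*2 = 32
  d12 = d3*2 = 4
  d13 = d5/5 = 4/5
Walk from origin (0, 0):
  seg 1: right by d6 = -38/5 → (-38/5, 0)
  seg 2: left by d2 = 5 → (-63/5, 0)
  seg 3: up by d9 = 1/2 → (-63/5, 1/2)
  seg 4: up by d2 = 5 → (-63/5, 11/2)
  seg 5: left by d4 = 19/5 → (-82/5, 11/2)
  seg 6: right by d13 = 4/5 → (-78/5, 11/2)
  seg 7: up by d12 = 4 → (-78/5, 19/2)
  seg 8: up by d2 = 5 → (-78/5, 29/2)

d6 = -38/5
d7 = 4/25
d8 = 16
d9 = 1/2
d10 = 4
d11 = 32
d12 = 4
d13 = 4/5
endpoint = (-78/5, 29/2)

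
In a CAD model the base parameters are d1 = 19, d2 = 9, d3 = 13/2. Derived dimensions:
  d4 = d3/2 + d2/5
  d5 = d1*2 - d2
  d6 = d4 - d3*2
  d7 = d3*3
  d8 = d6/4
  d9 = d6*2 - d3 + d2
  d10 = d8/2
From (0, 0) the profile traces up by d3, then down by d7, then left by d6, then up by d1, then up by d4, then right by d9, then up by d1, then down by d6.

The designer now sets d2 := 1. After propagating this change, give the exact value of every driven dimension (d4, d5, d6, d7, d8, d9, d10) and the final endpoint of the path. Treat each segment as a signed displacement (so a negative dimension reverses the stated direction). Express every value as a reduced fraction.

d4 = 69/20
d5 = 37
d6 = -191/20
d7 = 39/2
d8 = -191/80
d9 = -123/5
d10 = -191/160
endpoint = (-301/20, 38)

Apply edit: d2 := 1
  d4 = d3/2 + d2/5 = 69/20
  d5 = d1*2 - d2 = 37
  d6 = d4 - d3*2 = -191/20
  d7 = d3*3 = 39/2
  d8 = d6/4 = -191/80
  d9 = d6*2 - d3 + d2 = -123/5
  d10 = d8/2 = -191/160
Walk from origin (0, 0):
  seg 1: up by d3 = 13/2 → (0, 13/2)
  seg 2: down by d7 = 39/2 → (0, -13)
  seg 3: left by d6 = -191/20 → (191/20, -13)
  seg 4: up by d1 = 19 → (191/20, 6)
  seg 5: up by d4 = 69/20 → (191/20, 189/20)
  seg 6: right by d9 = -123/5 → (-301/20, 189/20)
  seg 7: up by d1 = 19 → (-301/20, 569/20)
  seg 8: down by d6 = -191/20 → (-301/20, 38)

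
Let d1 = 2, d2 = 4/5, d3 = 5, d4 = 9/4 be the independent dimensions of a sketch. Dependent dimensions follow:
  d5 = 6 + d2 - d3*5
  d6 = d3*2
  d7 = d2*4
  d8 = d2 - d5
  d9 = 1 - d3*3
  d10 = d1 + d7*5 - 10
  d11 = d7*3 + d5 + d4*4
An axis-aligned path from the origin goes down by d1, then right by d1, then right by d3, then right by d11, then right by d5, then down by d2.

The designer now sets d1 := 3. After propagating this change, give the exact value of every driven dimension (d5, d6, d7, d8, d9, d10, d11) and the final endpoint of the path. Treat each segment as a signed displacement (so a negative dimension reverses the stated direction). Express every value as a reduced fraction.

d5 = -91/5
d6 = 10
d7 = 16/5
d8 = 19
d9 = -14
d10 = 9
d11 = 2/5
endpoint = (-49/5, -19/5)

Apply edit: d1 := 3
  d5 = 6 + d2 - d3*5 = -91/5
  d6 = d3*2 = 10
  d7 = d2*4 = 16/5
  d8 = d2 - d5 = 19
  d9 = 1 - d3*3 = -14
  d10 = d1 + d7*5 - 10 = 9
  d11 = d7*3 + d5 + d4*4 = 2/5
Walk from origin (0, 0):
  seg 1: down by d1 = 3 → (0, -3)
  seg 2: right by d1 = 3 → (3, -3)
  seg 3: right by d3 = 5 → (8, -3)
  seg 4: right by d11 = 2/5 → (42/5, -3)
  seg 5: right by d5 = -91/5 → (-49/5, -3)
  seg 6: down by d2 = 4/5 → (-49/5, -19/5)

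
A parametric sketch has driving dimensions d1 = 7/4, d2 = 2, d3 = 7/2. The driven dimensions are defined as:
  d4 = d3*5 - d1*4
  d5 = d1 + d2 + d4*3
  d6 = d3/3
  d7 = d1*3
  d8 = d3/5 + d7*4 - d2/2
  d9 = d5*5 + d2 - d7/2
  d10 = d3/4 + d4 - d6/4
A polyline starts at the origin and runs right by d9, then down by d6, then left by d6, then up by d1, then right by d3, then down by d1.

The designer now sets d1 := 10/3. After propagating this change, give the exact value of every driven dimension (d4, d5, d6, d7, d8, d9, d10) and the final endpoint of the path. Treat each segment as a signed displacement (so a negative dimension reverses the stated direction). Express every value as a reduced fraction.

d4 = 25/6
d5 = 107/6
d6 = 7/6
d7 = 10
d8 = 397/10
d9 = 517/6
d10 = 19/4
endpoint = (177/2, -7/6)

Apply edit: d1 := 10/3
  d4 = d3*5 - d1*4 = 25/6
  d5 = d1 + d2 + d4*3 = 107/6
  d6 = d3/3 = 7/6
  d7 = d1*3 = 10
  d8 = d3/5 + d7*4 - d2/2 = 397/10
  d9 = d5*5 + d2 - d7/2 = 517/6
  d10 = d3/4 + d4 - d6/4 = 19/4
Walk from origin (0, 0):
  seg 1: right by d9 = 517/6 → (517/6, 0)
  seg 2: down by d6 = 7/6 → (517/6, -7/6)
  seg 3: left by d6 = 7/6 → (85, -7/6)
  seg 4: up by d1 = 10/3 → (85, 13/6)
  seg 5: right by d3 = 7/2 → (177/2, 13/6)
  seg 6: down by d1 = 10/3 → (177/2, -7/6)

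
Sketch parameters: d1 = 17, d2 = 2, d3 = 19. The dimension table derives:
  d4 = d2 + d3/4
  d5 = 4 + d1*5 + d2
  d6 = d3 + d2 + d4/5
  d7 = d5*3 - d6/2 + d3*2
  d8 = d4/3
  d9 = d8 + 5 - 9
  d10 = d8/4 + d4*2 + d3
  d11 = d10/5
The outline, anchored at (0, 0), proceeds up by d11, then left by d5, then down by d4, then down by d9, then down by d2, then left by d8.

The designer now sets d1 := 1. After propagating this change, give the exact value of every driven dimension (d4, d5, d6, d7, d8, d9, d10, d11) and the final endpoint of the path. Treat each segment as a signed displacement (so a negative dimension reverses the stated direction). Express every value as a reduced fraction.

Apply edit: d1 := 1
  d4 = d2 + d3/4 = 27/4
  d5 = 4 + d1*5 + d2 = 11
  d6 = d3 + d2 + d4/5 = 447/20
  d7 = d5*3 - d6/2 + d3*2 = 2393/40
  d8 = d4/3 = 9/4
  d9 = d8 + 5 - 9 = -7/4
  d10 = d8/4 + d4*2 + d3 = 529/16
  d11 = d10/5 = 529/80
Walk from origin (0, 0):
  seg 1: up by d11 = 529/80 → (0, 529/80)
  seg 2: left by d5 = 11 → (-11, 529/80)
  seg 3: down by d4 = 27/4 → (-11, -11/80)
  seg 4: down by d9 = -7/4 → (-11, 129/80)
  seg 5: down by d2 = 2 → (-11, -31/80)
  seg 6: left by d8 = 9/4 → (-53/4, -31/80)

d4 = 27/4
d5 = 11
d6 = 447/20
d7 = 2393/40
d8 = 9/4
d9 = -7/4
d10 = 529/16
d11 = 529/80
endpoint = (-53/4, -31/80)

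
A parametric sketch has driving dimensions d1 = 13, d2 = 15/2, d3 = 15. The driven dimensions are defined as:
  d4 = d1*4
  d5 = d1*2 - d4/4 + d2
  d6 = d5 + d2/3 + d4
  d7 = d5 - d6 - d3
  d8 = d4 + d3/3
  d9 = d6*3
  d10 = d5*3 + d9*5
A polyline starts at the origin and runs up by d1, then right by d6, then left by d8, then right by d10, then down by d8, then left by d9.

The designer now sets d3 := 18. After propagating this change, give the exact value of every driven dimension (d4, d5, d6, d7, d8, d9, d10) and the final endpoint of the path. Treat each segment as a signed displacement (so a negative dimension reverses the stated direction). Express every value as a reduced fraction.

d4 = 52
d5 = 41/2
d6 = 75
d7 = -145/2
d8 = 58
d9 = 225
d10 = 2373/2
endpoint = (1957/2, -45)

Apply edit: d3 := 18
  d4 = d1*4 = 52
  d5 = d1*2 - d4/4 + d2 = 41/2
  d6 = d5 + d2/3 + d4 = 75
  d7 = d5 - d6 - d3 = -145/2
  d8 = d4 + d3/3 = 58
  d9 = d6*3 = 225
  d10 = d5*3 + d9*5 = 2373/2
Walk from origin (0, 0):
  seg 1: up by d1 = 13 → (0, 13)
  seg 2: right by d6 = 75 → (75, 13)
  seg 3: left by d8 = 58 → (17, 13)
  seg 4: right by d10 = 2373/2 → (2407/2, 13)
  seg 5: down by d8 = 58 → (2407/2, -45)
  seg 6: left by d9 = 225 → (1957/2, -45)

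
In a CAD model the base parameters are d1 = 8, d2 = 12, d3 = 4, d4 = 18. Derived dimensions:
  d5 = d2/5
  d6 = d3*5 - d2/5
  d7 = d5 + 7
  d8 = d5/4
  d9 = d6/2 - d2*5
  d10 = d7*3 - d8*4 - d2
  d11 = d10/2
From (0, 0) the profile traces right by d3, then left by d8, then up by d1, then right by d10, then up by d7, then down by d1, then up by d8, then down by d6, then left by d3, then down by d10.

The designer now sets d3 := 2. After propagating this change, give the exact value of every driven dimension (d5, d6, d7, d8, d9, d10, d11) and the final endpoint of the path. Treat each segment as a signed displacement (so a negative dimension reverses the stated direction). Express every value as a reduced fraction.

d5 = 12/5
d6 = 38/5
d7 = 47/5
d8 = 3/5
d9 = -281/5
d10 = 69/5
d11 = 69/10
endpoint = (66/5, -57/5)

Apply edit: d3 := 2
  d5 = d2/5 = 12/5
  d6 = d3*5 - d2/5 = 38/5
  d7 = d5 + 7 = 47/5
  d8 = d5/4 = 3/5
  d9 = d6/2 - d2*5 = -281/5
  d10 = d7*3 - d8*4 - d2 = 69/5
  d11 = d10/2 = 69/10
Walk from origin (0, 0):
  seg 1: right by d3 = 2 → (2, 0)
  seg 2: left by d8 = 3/5 → (7/5, 0)
  seg 3: up by d1 = 8 → (7/5, 8)
  seg 4: right by d10 = 69/5 → (76/5, 8)
  seg 5: up by d7 = 47/5 → (76/5, 87/5)
  seg 6: down by d1 = 8 → (76/5, 47/5)
  seg 7: up by d8 = 3/5 → (76/5, 10)
  seg 8: down by d6 = 38/5 → (76/5, 12/5)
  seg 9: left by d3 = 2 → (66/5, 12/5)
  seg 10: down by d10 = 69/5 → (66/5, -57/5)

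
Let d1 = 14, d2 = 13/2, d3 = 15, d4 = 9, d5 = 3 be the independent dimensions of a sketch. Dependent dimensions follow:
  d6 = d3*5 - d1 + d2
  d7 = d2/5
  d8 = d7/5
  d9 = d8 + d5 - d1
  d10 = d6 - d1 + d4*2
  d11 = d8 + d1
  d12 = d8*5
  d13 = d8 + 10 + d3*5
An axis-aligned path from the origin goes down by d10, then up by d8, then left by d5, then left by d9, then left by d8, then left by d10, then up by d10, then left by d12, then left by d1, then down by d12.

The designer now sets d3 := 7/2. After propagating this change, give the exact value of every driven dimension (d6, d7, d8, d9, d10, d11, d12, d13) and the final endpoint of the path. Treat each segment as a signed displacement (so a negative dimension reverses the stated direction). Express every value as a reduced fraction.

Apply edit: d3 := 7/2
  d6 = d3*5 - d1 + d2 = 10
  d7 = d2/5 = 13/10
  d8 = d7/5 = 13/50
  d9 = d8 + d5 - d1 = -537/50
  d10 = d6 - d1 + d4*2 = 14
  d11 = d8 + d1 = 713/50
  d12 = d8*5 = 13/10
  d13 = d8 + 10 + d3*5 = 694/25
Walk from origin (0, 0):
  seg 1: down by d10 = 14 → (0, -14)
  seg 2: up by d8 = 13/50 → (0, -687/50)
  seg 3: left by d5 = 3 → (-3, -687/50)
  seg 4: left by d9 = -537/50 → (387/50, -687/50)
  seg 5: left by d8 = 13/50 → (187/25, -687/50)
  seg 6: left by d10 = 14 → (-163/25, -687/50)
  seg 7: up by d10 = 14 → (-163/25, 13/50)
  seg 8: left by d12 = 13/10 → (-391/50, 13/50)
  seg 9: left by d1 = 14 → (-1091/50, 13/50)
  seg 10: down by d12 = 13/10 → (-1091/50, -26/25)

d6 = 10
d7 = 13/10
d8 = 13/50
d9 = -537/50
d10 = 14
d11 = 713/50
d12 = 13/10
d13 = 694/25
endpoint = (-1091/50, -26/25)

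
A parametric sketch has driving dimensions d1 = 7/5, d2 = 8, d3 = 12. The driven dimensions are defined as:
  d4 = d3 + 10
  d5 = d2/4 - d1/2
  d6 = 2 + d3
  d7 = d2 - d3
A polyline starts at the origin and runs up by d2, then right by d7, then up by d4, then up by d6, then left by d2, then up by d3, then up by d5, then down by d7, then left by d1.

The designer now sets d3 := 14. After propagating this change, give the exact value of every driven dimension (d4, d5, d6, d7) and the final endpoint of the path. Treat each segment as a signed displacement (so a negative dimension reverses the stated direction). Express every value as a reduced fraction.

d4 = 24
d5 = 13/10
d6 = 16
d7 = -6
endpoint = (-77/5, 693/10)

Apply edit: d3 := 14
  d4 = d3 + 10 = 24
  d5 = d2/4 - d1/2 = 13/10
  d6 = 2 + d3 = 16
  d7 = d2 - d3 = -6
Walk from origin (0, 0):
  seg 1: up by d2 = 8 → (0, 8)
  seg 2: right by d7 = -6 → (-6, 8)
  seg 3: up by d4 = 24 → (-6, 32)
  seg 4: up by d6 = 16 → (-6, 48)
  seg 5: left by d2 = 8 → (-14, 48)
  seg 6: up by d3 = 14 → (-14, 62)
  seg 7: up by d5 = 13/10 → (-14, 633/10)
  seg 8: down by d7 = -6 → (-14, 693/10)
  seg 9: left by d1 = 7/5 → (-77/5, 693/10)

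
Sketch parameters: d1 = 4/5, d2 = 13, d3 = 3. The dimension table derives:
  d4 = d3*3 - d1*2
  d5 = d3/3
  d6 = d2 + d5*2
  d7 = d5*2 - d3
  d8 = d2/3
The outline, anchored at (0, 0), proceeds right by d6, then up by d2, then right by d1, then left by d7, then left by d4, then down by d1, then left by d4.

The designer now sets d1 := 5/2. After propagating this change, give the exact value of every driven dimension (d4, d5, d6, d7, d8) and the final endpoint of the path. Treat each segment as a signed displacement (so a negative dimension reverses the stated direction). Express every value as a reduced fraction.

Apply edit: d1 := 5/2
  d4 = d3*3 - d1*2 = 4
  d5 = d3/3 = 1
  d6 = d2 + d5*2 = 15
  d7 = d5*2 - d3 = -1
  d8 = d2/3 = 13/3
Walk from origin (0, 0):
  seg 1: right by d6 = 15 → (15, 0)
  seg 2: up by d2 = 13 → (15, 13)
  seg 3: right by d1 = 5/2 → (35/2, 13)
  seg 4: left by d7 = -1 → (37/2, 13)
  seg 5: left by d4 = 4 → (29/2, 13)
  seg 6: down by d1 = 5/2 → (29/2, 21/2)
  seg 7: left by d4 = 4 → (21/2, 21/2)

d4 = 4
d5 = 1
d6 = 15
d7 = -1
d8 = 13/3
endpoint = (21/2, 21/2)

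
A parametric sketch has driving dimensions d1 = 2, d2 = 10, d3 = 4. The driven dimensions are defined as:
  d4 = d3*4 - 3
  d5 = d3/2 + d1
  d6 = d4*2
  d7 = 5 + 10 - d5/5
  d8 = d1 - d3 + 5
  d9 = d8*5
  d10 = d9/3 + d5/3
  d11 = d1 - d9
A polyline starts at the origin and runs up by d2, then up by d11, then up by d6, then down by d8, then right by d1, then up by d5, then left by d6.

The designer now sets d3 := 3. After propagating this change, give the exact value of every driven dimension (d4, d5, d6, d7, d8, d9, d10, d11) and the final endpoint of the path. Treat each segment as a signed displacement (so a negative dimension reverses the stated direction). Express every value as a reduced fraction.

Apply edit: d3 := 3
  d4 = d3*4 - 3 = 9
  d5 = d3/2 + d1 = 7/2
  d6 = d4*2 = 18
  d7 = 5 + 10 - d5/5 = 143/10
  d8 = d1 - d3 + 5 = 4
  d9 = d8*5 = 20
  d10 = d9/3 + d5/3 = 47/6
  d11 = d1 - d9 = -18
Walk from origin (0, 0):
  seg 1: up by d2 = 10 → (0, 10)
  seg 2: up by d11 = -18 → (0, -8)
  seg 3: up by d6 = 18 → (0, 10)
  seg 4: down by d8 = 4 → (0, 6)
  seg 5: right by d1 = 2 → (2, 6)
  seg 6: up by d5 = 7/2 → (2, 19/2)
  seg 7: left by d6 = 18 → (-16, 19/2)

d4 = 9
d5 = 7/2
d6 = 18
d7 = 143/10
d8 = 4
d9 = 20
d10 = 47/6
d11 = -18
endpoint = (-16, 19/2)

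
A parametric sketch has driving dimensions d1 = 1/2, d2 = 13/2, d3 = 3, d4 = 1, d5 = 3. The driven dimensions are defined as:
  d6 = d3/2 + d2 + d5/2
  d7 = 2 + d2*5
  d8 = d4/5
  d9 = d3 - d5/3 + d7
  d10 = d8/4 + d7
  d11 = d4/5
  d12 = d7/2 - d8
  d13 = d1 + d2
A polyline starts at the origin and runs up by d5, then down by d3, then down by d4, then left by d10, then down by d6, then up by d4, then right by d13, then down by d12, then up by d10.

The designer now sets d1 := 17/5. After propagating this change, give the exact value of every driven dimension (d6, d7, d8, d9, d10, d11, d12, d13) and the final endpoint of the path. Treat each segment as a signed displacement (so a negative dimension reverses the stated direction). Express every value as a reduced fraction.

d6 = 19/2
d7 = 69/2
d8 = 1/5
d9 = 73/2
d10 = 691/20
d11 = 1/5
d12 = 341/20
d13 = 99/10
endpoint = (-493/20, 8)

Apply edit: d1 := 17/5
  d6 = d3/2 + d2 + d5/2 = 19/2
  d7 = 2 + d2*5 = 69/2
  d8 = d4/5 = 1/5
  d9 = d3 - d5/3 + d7 = 73/2
  d10 = d8/4 + d7 = 691/20
  d11 = d4/5 = 1/5
  d12 = d7/2 - d8 = 341/20
  d13 = d1 + d2 = 99/10
Walk from origin (0, 0):
  seg 1: up by d5 = 3 → (0, 3)
  seg 2: down by d3 = 3 → (0, 0)
  seg 3: down by d4 = 1 → (0, -1)
  seg 4: left by d10 = 691/20 → (-691/20, -1)
  seg 5: down by d6 = 19/2 → (-691/20, -21/2)
  seg 6: up by d4 = 1 → (-691/20, -19/2)
  seg 7: right by d13 = 99/10 → (-493/20, -19/2)
  seg 8: down by d12 = 341/20 → (-493/20, -531/20)
  seg 9: up by d10 = 691/20 → (-493/20, 8)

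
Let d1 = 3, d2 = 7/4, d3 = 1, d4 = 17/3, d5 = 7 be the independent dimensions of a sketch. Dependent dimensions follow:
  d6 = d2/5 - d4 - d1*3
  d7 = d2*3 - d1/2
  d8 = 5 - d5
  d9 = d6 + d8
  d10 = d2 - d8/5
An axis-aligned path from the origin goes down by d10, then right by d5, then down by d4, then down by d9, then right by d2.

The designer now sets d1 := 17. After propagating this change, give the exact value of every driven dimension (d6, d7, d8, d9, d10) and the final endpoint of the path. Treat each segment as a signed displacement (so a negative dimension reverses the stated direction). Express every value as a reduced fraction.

Apply edit: d1 := 17
  d6 = d2/5 - d4 - d1*3 = -3379/60
  d7 = d2*3 - d1/2 = -13/4
  d8 = 5 - d5 = -2
  d9 = d6 + d8 = -3499/60
  d10 = d2 - d8/5 = 43/20
Walk from origin (0, 0):
  seg 1: down by d10 = 43/20 → (0, -43/20)
  seg 2: right by d5 = 7 → (7, -43/20)
  seg 3: down by d4 = 17/3 → (7, -469/60)
  seg 4: down by d9 = -3499/60 → (7, 101/2)
  seg 5: right by d2 = 7/4 → (35/4, 101/2)

d6 = -3379/60
d7 = -13/4
d8 = -2
d9 = -3499/60
d10 = 43/20
endpoint = (35/4, 101/2)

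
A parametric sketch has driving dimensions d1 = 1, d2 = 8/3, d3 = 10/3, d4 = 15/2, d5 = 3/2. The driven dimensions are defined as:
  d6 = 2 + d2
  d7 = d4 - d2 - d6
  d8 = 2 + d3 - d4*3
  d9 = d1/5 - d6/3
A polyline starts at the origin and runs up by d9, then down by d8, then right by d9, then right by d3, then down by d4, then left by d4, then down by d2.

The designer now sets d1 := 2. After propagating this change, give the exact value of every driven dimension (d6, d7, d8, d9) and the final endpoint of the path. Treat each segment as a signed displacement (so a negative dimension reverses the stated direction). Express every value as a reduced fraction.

d6 = 14/3
d7 = 1/6
d8 = -103/6
d9 = -52/45
endpoint = (-479/90, 263/45)

Apply edit: d1 := 2
  d6 = 2 + d2 = 14/3
  d7 = d4 - d2 - d6 = 1/6
  d8 = 2 + d3 - d4*3 = -103/6
  d9 = d1/5 - d6/3 = -52/45
Walk from origin (0, 0):
  seg 1: up by d9 = -52/45 → (0, -52/45)
  seg 2: down by d8 = -103/6 → (0, 1441/90)
  seg 3: right by d9 = -52/45 → (-52/45, 1441/90)
  seg 4: right by d3 = 10/3 → (98/45, 1441/90)
  seg 5: down by d4 = 15/2 → (98/45, 383/45)
  seg 6: left by d4 = 15/2 → (-479/90, 383/45)
  seg 7: down by d2 = 8/3 → (-479/90, 263/45)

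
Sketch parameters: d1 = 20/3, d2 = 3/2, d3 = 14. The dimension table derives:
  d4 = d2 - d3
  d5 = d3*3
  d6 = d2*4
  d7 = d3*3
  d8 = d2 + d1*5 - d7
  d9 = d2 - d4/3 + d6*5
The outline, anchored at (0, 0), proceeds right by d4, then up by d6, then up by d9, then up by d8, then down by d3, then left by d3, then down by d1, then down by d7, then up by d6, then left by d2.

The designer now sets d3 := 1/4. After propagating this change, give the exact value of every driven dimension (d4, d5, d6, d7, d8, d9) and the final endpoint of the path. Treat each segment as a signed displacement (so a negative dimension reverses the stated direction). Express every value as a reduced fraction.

d4 = 5/4
d5 = 3/4
d6 = 6
d7 = 3/4
d8 = 409/12
d9 = 373/12
endpoint = (-1/2, 139/2)

Apply edit: d3 := 1/4
  d4 = d2 - d3 = 5/4
  d5 = d3*3 = 3/4
  d6 = d2*4 = 6
  d7 = d3*3 = 3/4
  d8 = d2 + d1*5 - d7 = 409/12
  d9 = d2 - d4/3 + d6*5 = 373/12
Walk from origin (0, 0):
  seg 1: right by d4 = 5/4 → (5/4, 0)
  seg 2: up by d6 = 6 → (5/4, 6)
  seg 3: up by d9 = 373/12 → (5/4, 445/12)
  seg 4: up by d8 = 409/12 → (5/4, 427/6)
  seg 5: down by d3 = 1/4 → (5/4, 851/12)
  seg 6: left by d3 = 1/4 → (1, 851/12)
  seg 7: down by d1 = 20/3 → (1, 257/4)
  seg 8: down by d7 = 3/4 → (1, 127/2)
  seg 9: up by d6 = 6 → (1, 139/2)
  seg 10: left by d2 = 3/2 → (-1/2, 139/2)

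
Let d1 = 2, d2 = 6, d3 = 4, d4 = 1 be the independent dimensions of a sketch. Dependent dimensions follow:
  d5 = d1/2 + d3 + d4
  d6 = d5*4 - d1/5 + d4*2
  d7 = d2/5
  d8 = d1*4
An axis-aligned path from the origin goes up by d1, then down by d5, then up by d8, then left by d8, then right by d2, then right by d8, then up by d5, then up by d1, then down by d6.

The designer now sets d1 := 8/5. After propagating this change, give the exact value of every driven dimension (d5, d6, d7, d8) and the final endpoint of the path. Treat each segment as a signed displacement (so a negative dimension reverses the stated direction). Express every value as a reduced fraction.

Apply edit: d1 := 8/5
  d5 = d1/2 + d3 + d4 = 29/5
  d6 = d5*4 - d1/5 + d4*2 = 622/25
  d7 = d2/5 = 6/5
  d8 = d1*4 = 32/5
Walk from origin (0, 0):
  seg 1: up by d1 = 8/5 → (0, 8/5)
  seg 2: down by d5 = 29/5 → (0, -21/5)
  seg 3: up by d8 = 32/5 → (0, 11/5)
  seg 4: left by d8 = 32/5 → (-32/5, 11/5)
  seg 5: right by d2 = 6 → (-2/5, 11/5)
  seg 6: right by d8 = 32/5 → (6, 11/5)
  seg 7: up by d5 = 29/5 → (6, 8)
  seg 8: up by d1 = 8/5 → (6, 48/5)
  seg 9: down by d6 = 622/25 → (6, -382/25)

d5 = 29/5
d6 = 622/25
d7 = 6/5
d8 = 32/5
endpoint = (6, -382/25)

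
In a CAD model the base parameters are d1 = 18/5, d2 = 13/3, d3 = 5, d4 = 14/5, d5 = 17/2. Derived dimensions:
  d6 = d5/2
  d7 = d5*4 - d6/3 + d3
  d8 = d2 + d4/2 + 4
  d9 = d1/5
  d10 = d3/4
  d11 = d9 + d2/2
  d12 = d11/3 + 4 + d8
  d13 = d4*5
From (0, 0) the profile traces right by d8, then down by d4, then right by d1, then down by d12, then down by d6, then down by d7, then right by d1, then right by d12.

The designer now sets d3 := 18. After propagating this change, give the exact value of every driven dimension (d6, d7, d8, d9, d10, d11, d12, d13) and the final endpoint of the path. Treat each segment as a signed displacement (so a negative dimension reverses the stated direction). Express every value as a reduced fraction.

d6 = 17/4
d7 = 607/12
d8 = 146/15
d9 = 18/25
d10 = 9/2
d11 = 433/150
d12 = 6613/450
d13 = 14
endpoint = (14233/450, -16274/225)

Apply edit: d3 := 18
  d6 = d5/2 = 17/4
  d7 = d5*4 - d6/3 + d3 = 607/12
  d8 = d2 + d4/2 + 4 = 146/15
  d9 = d1/5 = 18/25
  d10 = d3/4 = 9/2
  d11 = d9 + d2/2 = 433/150
  d12 = d11/3 + 4 + d8 = 6613/450
  d13 = d4*5 = 14
Walk from origin (0, 0):
  seg 1: right by d8 = 146/15 → (146/15, 0)
  seg 2: down by d4 = 14/5 → (146/15, -14/5)
  seg 3: right by d1 = 18/5 → (40/3, -14/5)
  seg 4: down by d12 = 6613/450 → (40/3, -7873/450)
  seg 5: down by d6 = 17/4 → (40/3, -19571/900)
  seg 6: down by d7 = 607/12 → (40/3, -16274/225)
  seg 7: right by d1 = 18/5 → (254/15, -16274/225)
  seg 8: right by d12 = 6613/450 → (14233/450, -16274/225)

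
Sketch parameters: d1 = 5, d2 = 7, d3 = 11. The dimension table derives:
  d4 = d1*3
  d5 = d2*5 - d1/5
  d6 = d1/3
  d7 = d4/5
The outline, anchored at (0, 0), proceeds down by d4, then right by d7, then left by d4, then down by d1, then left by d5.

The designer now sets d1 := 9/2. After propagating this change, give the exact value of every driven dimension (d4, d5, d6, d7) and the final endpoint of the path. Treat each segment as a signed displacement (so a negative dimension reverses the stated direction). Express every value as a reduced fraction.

Apply edit: d1 := 9/2
  d4 = d1*3 = 27/2
  d5 = d2*5 - d1/5 = 341/10
  d6 = d1/3 = 3/2
  d7 = d4/5 = 27/10
Walk from origin (0, 0):
  seg 1: down by d4 = 27/2 → (0, -27/2)
  seg 2: right by d7 = 27/10 → (27/10, -27/2)
  seg 3: left by d4 = 27/2 → (-54/5, -27/2)
  seg 4: down by d1 = 9/2 → (-54/5, -18)
  seg 5: left by d5 = 341/10 → (-449/10, -18)

d4 = 27/2
d5 = 341/10
d6 = 3/2
d7 = 27/10
endpoint = (-449/10, -18)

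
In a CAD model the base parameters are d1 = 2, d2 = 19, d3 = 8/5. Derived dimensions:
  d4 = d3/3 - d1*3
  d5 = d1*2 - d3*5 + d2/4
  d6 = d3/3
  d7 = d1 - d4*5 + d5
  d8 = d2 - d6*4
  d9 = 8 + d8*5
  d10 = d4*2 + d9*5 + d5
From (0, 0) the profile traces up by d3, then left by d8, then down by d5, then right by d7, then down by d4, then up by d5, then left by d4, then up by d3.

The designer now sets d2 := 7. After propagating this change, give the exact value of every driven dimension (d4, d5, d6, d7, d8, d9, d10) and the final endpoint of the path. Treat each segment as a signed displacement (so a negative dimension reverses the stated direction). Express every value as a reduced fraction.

d4 = -82/15
d5 = -9/4
d6 = 8/15
d7 = 325/12
d8 = 73/15
d9 = 97/3
d10 = 8909/60
endpoint = (1661/60, 26/3)

Apply edit: d2 := 7
  d4 = d3/3 - d1*3 = -82/15
  d5 = d1*2 - d3*5 + d2/4 = -9/4
  d6 = d3/3 = 8/15
  d7 = d1 - d4*5 + d5 = 325/12
  d8 = d2 - d6*4 = 73/15
  d9 = 8 + d8*5 = 97/3
  d10 = d4*2 + d9*5 + d5 = 8909/60
Walk from origin (0, 0):
  seg 1: up by d3 = 8/5 → (0, 8/5)
  seg 2: left by d8 = 73/15 → (-73/15, 8/5)
  seg 3: down by d5 = -9/4 → (-73/15, 77/20)
  seg 4: right by d7 = 325/12 → (1333/60, 77/20)
  seg 5: down by d4 = -82/15 → (1333/60, 559/60)
  seg 6: up by d5 = -9/4 → (1333/60, 106/15)
  seg 7: left by d4 = -82/15 → (1661/60, 106/15)
  seg 8: up by d3 = 8/5 → (1661/60, 26/3)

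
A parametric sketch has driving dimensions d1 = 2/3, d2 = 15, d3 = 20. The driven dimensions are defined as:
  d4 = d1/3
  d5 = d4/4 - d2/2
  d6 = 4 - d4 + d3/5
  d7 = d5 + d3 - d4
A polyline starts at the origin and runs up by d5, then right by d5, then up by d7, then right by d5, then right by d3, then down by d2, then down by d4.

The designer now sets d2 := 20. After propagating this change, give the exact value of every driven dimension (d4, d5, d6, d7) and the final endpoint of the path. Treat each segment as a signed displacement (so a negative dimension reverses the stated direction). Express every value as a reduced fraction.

Apply edit: d2 := 20
  d4 = d1/3 = 2/9
  d5 = d4/4 - d2/2 = -179/18
  d6 = 4 - d4 + d3/5 = 70/9
  d7 = d5 + d3 - d4 = 59/6
Walk from origin (0, 0):
  seg 1: up by d5 = -179/18 → (0, -179/18)
  seg 2: right by d5 = -179/18 → (-179/18, -179/18)
  seg 3: up by d7 = 59/6 → (-179/18, -1/9)
  seg 4: right by d5 = -179/18 → (-179/9, -1/9)
  seg 5: right by d3 = 20 → (1/9, -1/9)
  seg 6: down by d2 = 20 → (1/9, -181/9)
  seg 7: down by d4 = 2/9 → (1/9, -61/3)

d4 = 2/9
d5 = -179/18
d6 = 70/9
d7 = 59/6
endpoint = (1/9, -61/3)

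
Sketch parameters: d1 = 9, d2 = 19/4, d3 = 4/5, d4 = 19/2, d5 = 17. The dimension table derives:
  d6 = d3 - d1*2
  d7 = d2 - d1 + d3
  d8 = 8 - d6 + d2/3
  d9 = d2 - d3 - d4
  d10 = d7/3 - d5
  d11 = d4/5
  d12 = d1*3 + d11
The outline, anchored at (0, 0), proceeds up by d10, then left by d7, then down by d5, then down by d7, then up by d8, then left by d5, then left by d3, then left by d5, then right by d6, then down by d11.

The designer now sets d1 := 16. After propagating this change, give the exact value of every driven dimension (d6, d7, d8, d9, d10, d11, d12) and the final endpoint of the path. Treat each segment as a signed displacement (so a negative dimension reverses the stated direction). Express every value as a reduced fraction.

d6 = -156/5
d7 = -209/20
d8 = 2447/60
d9 = -111/20
d10 = -1229/60
d11 = 19/10
d12 = 499/10
endpoint = (-1111/20, 237/20)

Apply edit: d1 := 16
  d6 = d3 - d1*2 = -156/5
  d7 = d2 - d1 + d3 = -209/20
  d8 = 8 - d6 + d2/3 = 2447/60
  d9 = d2 - d3 - d4 = -111/20
  d10 = d7/3 - d5 = -1229/60
  d11 = d4/5 = 19/10
  d12 = d1*3 + d11 = 499/10
Walk from origin (0, 0):
  seg 1: up by d10 = -1229/60 → (0, -1229/60)
  seg 2: left by d7 = -209/20 → (209/20, -1229/60)
  seg 3: down by d5 = 17 → (209/20, -2249/60)
  seg 4: down by d7 = -209/20 → (209/20, -811/30)
  seg 5: up by d8 = 2447/60 → (209/20, 55/4)
  seg 6: left by d5 = 17 → (-131/20, 55/4)
  seg 7: left by d3 = 4/5 → (-147/20, 55/4)
  seg 8: left by d5 = 17 → (-487/20, 55/4)
  seg 9: right by d6 = -156/5 → (-1111/20, 55/4)
  seg 10: down by d11 = 19/10 → (-1111/20, 237/20)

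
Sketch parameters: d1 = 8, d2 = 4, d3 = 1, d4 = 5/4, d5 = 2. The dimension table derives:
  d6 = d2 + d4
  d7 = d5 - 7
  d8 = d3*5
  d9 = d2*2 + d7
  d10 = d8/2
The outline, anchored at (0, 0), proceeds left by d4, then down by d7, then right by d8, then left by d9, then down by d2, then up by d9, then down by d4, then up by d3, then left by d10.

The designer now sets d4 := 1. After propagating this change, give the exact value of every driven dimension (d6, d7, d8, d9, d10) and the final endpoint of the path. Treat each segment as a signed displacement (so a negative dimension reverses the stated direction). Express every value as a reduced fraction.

d6 = 5
d7 = -5
d8 = 5
d9 = 3
d10 = 5/2
endpoint = (-3/2, 4)

Apply edit: d4 := 1
  d6 = d2 + d4 = 5
  d7 = d5 - 7 = -5
  d8 = d3*5 = 5
  d9 = d2*2 + d7 = 3
  d10 = d8/2 = 5/2
Walk from origin (0, 0):
  seg 1: left by d4 = 1 → (-1, 0)
  seg 2: down by d7 = -5 → (-1, 5)
  seg 3: right by d8 = 5 → (4, 5)
  seg 4: left by d9 = 3 → (1, 5)
  seg 5: down by d2 = 4 → (1, 1)
  seg 6: up by d9 = 3 → (1, 4)
  seg 7: down by d4 = 1 → (1, 3)
  seg 8: up by d3 = 1 → (1, 4)
  seg 9: left by d10 = 5/2 → (-3/2, 4)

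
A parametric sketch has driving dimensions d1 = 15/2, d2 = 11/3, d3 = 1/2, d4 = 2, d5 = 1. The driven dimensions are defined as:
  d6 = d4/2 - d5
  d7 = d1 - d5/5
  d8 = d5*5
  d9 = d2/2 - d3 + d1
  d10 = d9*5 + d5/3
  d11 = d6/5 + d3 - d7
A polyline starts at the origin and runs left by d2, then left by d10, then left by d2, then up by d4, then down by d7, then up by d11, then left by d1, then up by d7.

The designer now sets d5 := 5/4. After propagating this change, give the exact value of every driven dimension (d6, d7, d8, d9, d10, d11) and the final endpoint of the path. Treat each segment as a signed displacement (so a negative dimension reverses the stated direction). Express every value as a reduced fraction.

d6 = -1/4
d7 = 29/4
d8 = 25/4
d9 = 53/6
d10 = 535/12
d11 = -34/5
endpoint = (-713/12, -24/5)

Apply edit: d5 := 5/4
  d6 = d4/2 - d5 = -1/4
  d7 = d1 - d5/5 = 29/4
  d8 = d5*5 = 25/4
  d9 = d2/2 - d3 + d1 = 53/6
  d10 = d9*5 + d5/3 = 535/12
  d11 = d6/5 + d3 - d7 = -34/5
Walk from origin (0, 0):
  seg 1: left by d2 = 11/3 → (-11/3, 0)
  seg 2: left by d10 = 535/12 → (-193/4, 0)
  seg 3: left by d2 = 11/3 → (-623/12, 0)
  seg 4: up by d4 = 2 → (-623/12, 2)
  seg 5: down by d7 = 29/4 → (-623/12, -21/4)
  seg 6: up by d11 = -34/5 → (-623/12, -241/20)
  seg 7: left by d1 = 15/2 → (-713/12, -241/20)
  seg 8: up by d7 = 29/4 → (-713/12, -24/5)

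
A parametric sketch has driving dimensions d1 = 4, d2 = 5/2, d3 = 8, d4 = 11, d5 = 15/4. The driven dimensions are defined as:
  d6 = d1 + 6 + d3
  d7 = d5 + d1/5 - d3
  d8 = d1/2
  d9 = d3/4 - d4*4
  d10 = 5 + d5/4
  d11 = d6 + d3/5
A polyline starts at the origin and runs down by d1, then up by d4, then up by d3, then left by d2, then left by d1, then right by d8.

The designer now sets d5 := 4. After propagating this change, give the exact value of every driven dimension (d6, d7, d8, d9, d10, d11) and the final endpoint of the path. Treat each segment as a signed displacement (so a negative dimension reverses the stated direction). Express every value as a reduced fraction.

Apply edit: d5 := 4
  d6 = d1 + 6 + d3 = 18
  d7 = d5 + d1/5 - d3 = -16/5
  d8 = d1/2 = 2
  d9 = d3/4 - d4*4 = -42
  d10 = 5 + d5/4 = 6
  d11 = d6 + d3/5 = 98/5
Walk from origin (0, 0):
  seg 1: down by d1 = 4 → (0, -4)
  seg 2: up by d4 = 11 → (0, 7)
  seg 3: up by d3 = 8 → (0, 15)
  seg 4: left by d2 = 5/2 → (-5/2, 15)
  seg 5: left by d1 = 4 → (-13/2, 15)
  seg 6: right by d8 = 2 → (-9/2, 15)

d6 = 18
d7 = -16/5
d8 = 2
d9 = -42
d10 = 6
d11 = 98/5
endpoint = (-9/2, 15)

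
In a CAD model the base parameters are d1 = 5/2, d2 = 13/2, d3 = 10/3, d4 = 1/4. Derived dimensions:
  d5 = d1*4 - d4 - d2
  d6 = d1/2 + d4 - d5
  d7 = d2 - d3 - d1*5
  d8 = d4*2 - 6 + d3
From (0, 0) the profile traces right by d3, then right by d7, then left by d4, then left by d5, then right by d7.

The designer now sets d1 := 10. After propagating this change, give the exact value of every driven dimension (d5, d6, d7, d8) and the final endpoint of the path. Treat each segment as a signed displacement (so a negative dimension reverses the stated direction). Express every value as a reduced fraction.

Apply edit: d1 := 10
  d5 = d1*4 - d4 - d2 = 133/4
  d6 = d1/2 + d4 - d5 = -28
  d7 = d2 - d3 - d1*5 = -281/6
  d8 = d4*2 - 6 + d3 = -13/6
Walk from origin (0, 0):
  seg 1: right by d3 = 10/3 → (10/3, 0)
  seg 2: right by d7 = -281/6 → (-87/2, 0)
  seg 3: left by d4 = 1/4 → (-175/4, 0)
  seg 4: left by d5 = 133/4 → (-77, 0)
  seg 5: right by d7 = -281/6 → (-743/6, 0)

d5 = 133/4
d6 = -28
d7 = -281/6
d8 = -13/6
endpoint = (-743/6, 0)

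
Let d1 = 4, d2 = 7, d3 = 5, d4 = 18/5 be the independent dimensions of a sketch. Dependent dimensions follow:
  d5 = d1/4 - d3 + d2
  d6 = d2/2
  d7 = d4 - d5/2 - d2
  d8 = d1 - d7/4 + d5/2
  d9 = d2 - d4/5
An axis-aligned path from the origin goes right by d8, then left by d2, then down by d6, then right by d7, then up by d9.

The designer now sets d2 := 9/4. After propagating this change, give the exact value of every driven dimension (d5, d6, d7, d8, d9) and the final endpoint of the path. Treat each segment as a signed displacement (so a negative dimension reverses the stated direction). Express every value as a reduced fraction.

Apply edit: d2 := 9/4
  d5 = d1/4 - d3 + d2 = -7/4
  d6 = d2/2 = 9/8
  d7 = d4 - d5/2 - d2 = 89/40
  d8 = d1 - d7/4 + d5/2 = 411/160
  d9 = d2 - d4/5 = 153/100
Walk from origin (0, 0):
  seg 1: right by d8 = 411/160 → (411/160, 0)
  seg 2: left by d2 = 9/4 → (51/160, 0)
  seg 3: down by d6 = 9/8 → (51/160, -9/8)
  seg 4: right by d7 = 89/40 → (407/160, -9/8)
  seg 5: up by d9 = 153/100 → (407/160, 81/200)

d5 = -7/4
d6 = 9/8
d7 = 89/40
d8 = 411/160
d9 = 153/100
endpoint = (407/160, 81/200)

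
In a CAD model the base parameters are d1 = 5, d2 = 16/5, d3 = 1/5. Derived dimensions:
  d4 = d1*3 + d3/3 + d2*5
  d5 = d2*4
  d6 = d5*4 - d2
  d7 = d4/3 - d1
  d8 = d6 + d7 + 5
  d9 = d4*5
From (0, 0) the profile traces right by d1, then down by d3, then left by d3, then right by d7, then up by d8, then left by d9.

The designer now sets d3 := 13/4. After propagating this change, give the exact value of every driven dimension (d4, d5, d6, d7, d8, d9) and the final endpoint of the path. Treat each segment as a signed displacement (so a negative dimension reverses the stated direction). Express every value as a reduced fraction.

d4 = 385/12
d5 = 64/5
d6 = 48
d7 = 205/36
d8 = 2113/36
d9 = 1925/12
endpoint = (-5507/36, 499/9)

Apply edit: d3 := 13/4
  d4 = d1*3 + d3/3 + d2*5 = 385/12
  d5 = d2*4 = 64/5
  d6 = d5*4 - d2 = 48
  d7 = d4/3 - d1 = 205/36
  d8 = d6 + d7 + 5 = 2113/36
  d9 = d4*5 = 1925/12
Walk from origin (0, 0):
  seg 1: right by d1 = 5 → (5, 0)
  seg 2: down by d3 = 13/4 → (5, -13/4)
  seg 3: left by d3 = 13/4 → (7/4, -13/4)
  seg 4: right by d7 = 205/36 → (67/9, -13/4)
  seg 5: up by d8 = 2113/36 → (67/9, 499/9)
  seg 6: left by d9 = 1925/12 → (-5507/36, 499/9)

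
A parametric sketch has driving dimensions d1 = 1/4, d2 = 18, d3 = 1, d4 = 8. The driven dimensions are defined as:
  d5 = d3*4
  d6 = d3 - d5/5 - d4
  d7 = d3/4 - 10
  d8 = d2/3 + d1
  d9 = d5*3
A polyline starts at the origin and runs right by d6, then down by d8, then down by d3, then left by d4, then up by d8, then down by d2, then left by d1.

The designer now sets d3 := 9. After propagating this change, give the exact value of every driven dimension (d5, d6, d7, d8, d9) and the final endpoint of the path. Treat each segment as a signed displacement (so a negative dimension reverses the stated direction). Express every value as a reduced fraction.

d5 = 36
d6 = -31/5
d7 = -31/4
d8 = 25/4
d9 = 108
endpoint = (-289/20, -27)

Apply edit: d3 := 9
  d5 = d3*4 = 36
  d6 = d3 - d5/5 - d4 = -31/5
  d7 = d3/4 - 10 = -31/4
  d8 = d2/3 + d1 = 25/4
  d9 = d5*3 = 108
Walk from origin (0, 0):
  seg 1: right by d6 = -31/5 → (-31/5, 0)
  seg 2: down by d8 = 25/4 → (-31/5, -25/4)
  seg 3: down by d3 = 9 → (-31/5, -61/4)
  seg 4: left by d4 = 8 → (-71/5, -61/4)
  seg 5: up by d8 = 25/4 → (-71/5, -9)
  seg 6: down by d2 = 18 → (-71/5, -27)
  seg 7: left by d1 = 1/4 → (-289/20, -27)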